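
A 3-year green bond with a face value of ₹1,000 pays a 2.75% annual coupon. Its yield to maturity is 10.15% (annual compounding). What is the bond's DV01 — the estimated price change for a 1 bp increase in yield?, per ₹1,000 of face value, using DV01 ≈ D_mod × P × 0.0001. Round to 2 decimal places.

₹0.22

Periodic yield y = 0.1015.
  t   CF        PV=CF/(1+0.1015)^t    t·PV
  1        27.50        24.9660        24.9660
  2        27.50        22.6654        45.3308
  3     1,027.50       768.8265     2,306.4794
  Σ                    816.4578     2,376.7762
P = 816.4578; D_Mac = 2.91108 yrs; D_mod = 2.64283 yrs.
DV01 ≈ 2.64283 × 816.4578 × 0.0001 = 0.215776.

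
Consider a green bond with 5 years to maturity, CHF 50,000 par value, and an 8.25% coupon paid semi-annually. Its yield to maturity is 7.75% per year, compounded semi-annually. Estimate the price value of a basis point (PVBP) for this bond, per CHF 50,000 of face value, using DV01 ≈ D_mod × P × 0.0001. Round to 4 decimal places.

CHF 20.6587

Periodic yield y = 0.03875.
  t   CF        PV=CF/(1+0.03875)^t    t·PV
  1     2,062.50     1,985.5596     1,985.5596
  2     2,062.50     1,911.4894     3,822.9787
  3     2,062.50     1,840.1823     5,520.5469
  4     2,062.50     1,771.5353     7,086.1412
  5     2,062.50     1,705.4491     8,527.2457
  6     2,062.50     1,641.8283     9,850.9698
  7     2,062.50     1,580.5808    11,064.0655
  8     2,062.50     1,521.6181    12,172.9447
  9     2,062.50     1,464.8550    13,183.6946
  10   52,062.50    35,597.1026   355,971.0264
  Σ                 51,020.2004   429,185.1732
P = 51,020.2004; D_Mac = 8.41206 half-year periods = 4.20603 yrs; D_mod = 4.04913 yrs.
DV01 ≈ 4.04913 × 51,020.2004 × 0.0001 = 20.658733.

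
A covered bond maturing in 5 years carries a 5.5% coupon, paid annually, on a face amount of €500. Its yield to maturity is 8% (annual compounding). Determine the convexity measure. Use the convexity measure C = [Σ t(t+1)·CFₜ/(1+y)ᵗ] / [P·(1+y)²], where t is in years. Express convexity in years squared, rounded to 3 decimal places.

22.151

With y = 0.08:
  t   CF        PV=CF/(1+0.08)^t    t·PV        t(t+1)·PV
  1        27.50        25.4630        25.4630          50.9259
  2        27.50        23.5768        47.1536         141.4609
  3        27.50        21.8304        65.4912         261.9646
  4        27.50        20.2133        80.8533         404.2664
  5       527.50       359.0076     1,795.0382      10,770.2291
  Σ                    450.0911     2,013.9992      11,628.8470
P = 450.0911.
Convexity = Σ t(t+1)·PV / [P·(1+y)²] = 11,628.8470 / (450.0911 × 1.166400) = 22.15076.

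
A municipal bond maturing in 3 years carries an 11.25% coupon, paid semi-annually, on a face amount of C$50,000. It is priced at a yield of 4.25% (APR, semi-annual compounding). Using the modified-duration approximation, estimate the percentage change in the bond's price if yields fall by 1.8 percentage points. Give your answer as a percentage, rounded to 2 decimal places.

Periodic yield y = 0.02125. Modified duration first:
  t   CF        PV=CF/(1+0.02125)^t    t·PV
  1     2,812.50     2,753.9780     2,753.9780
  2     2,812.50     2,696.6737     5,393.3473
  3     2,812.50     2,640.5617     7,921.6851
  4     2,812.50     2,585.6173    10,342.4694
  5     2,812.50     2,531.8163    12,659.0813
  6    52,812.50    46,552.6394   279,315.8363
  Σ                 59,761.2863   318,386.3973
P = 59,761.2863; D_Mac = 5.32764 half-year periods = 2.66382 yrs; D_mod = 2.66382/(1+0.02125) = 2.60839 yrs.
ΔP/P ≈ -D_mod · Δy = -2.60839 × (-0.018) = +0.046951 = +4.6951%.

+4.70%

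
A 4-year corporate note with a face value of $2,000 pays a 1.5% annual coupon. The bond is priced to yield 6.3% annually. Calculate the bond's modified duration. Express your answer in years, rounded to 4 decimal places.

3.6712 years

Periodic yield y = 0.063. First find Macaulay duration:
  t   CF        PV=CF/(1+0.063)^t    t·PV
  1        30.00        28.2220        28.2220
  2        30.00        26.5494        53.0988
  3        30.00        24.9759        74.9278
  4     2,030.00     1,589.8750     6,359.5000
  Σ                  1,669.6223     6,515.7486
P = 1,669.6223; Macaulay duration = 6,515.7486 / 1,669.6223 = 3.90253 years.
Modified duration = D_Mac / (1 + y) = 3.90253 / 1.063 = 3.67124 years.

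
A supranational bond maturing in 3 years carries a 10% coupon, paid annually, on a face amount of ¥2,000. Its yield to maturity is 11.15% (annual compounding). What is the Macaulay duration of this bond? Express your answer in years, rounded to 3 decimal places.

2.732 years

Periodic yield y = 0.1115. Discount each cash flow and weight by its year:
  t   CF        PV=CF/(1+0.1115)^t    t·PV
  1       200.00       179.9370       179.9370
  2       200.00       161.8867       323.7733
  3     2,200.00     1,602.1172     4,806.3516
  Σ                  1,943.9409     5,310.0619
Price P = Σ PV = 1,943.9409.
Macaulay duration = Σ(t·PV) / P = 5,310.0619 / 1,943.9409 = 2.73160 years.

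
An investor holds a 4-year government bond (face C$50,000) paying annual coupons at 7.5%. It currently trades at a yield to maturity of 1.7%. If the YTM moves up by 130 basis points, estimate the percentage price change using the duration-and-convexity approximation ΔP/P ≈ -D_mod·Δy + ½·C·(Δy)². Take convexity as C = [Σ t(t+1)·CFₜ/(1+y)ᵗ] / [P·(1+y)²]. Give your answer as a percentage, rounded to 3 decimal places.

With y = 0.017:
  t   CF        PV=CF/(1+0.017)^t    t·PV        t(t+1)·PV
  1     3,750.00     3,687.3156     3,687.3156       7,374.6313
  2     3,750.00     3,625.6791     7,251.3582      21,754.0745
  3     3,750.00     3,565.0729    10,695.2186      42,780.8742
  4    53,750.00    50,245.2090   200,980.8359   1,004,904.1796
  Σ                 61,123.2766   222,614.7283   1,076,813.7597
P = 61,123.2766; D_Mac = 3.64206 yrs; D_mod = 3.58118 yrs; C = 17.03304.
Duration effect: -3.58118 × (+0.013) = -0.046555
Convexity effect: 0.5 × 17.03304 × (0.013)² = +0.0014393
ΔP/P ≈ -0.046555 + 0.0014393 = -0.045116 = -4.5116%.

-4.512%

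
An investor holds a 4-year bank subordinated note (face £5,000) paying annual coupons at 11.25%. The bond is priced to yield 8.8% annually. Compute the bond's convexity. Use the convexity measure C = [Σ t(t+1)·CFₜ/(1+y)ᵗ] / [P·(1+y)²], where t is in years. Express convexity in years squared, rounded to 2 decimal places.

13.85

With y = 0.088:
  t   CF        PV=CF/(1+0.088)^t    t·PV        t(t+1)·PV
  1       562.50       517.0037       517.0037       1,034.0074
  2       562.50       475.1872       950.3744       2,851.1232
  3       562.50       436.7529     1,310.2588       5,241.0353
  4     5,562.50     3,969.6703    15,878.6814      79,393.4068
  Σ                  5,398.6142    18,656.3183      88,519.5727
P = 5,398.6142.
Convexity = Σ t(t+1)·PV / [P·(1+y)²] = 88,519.5727 / (5,398.6142 × 1.183744) = 13.85158.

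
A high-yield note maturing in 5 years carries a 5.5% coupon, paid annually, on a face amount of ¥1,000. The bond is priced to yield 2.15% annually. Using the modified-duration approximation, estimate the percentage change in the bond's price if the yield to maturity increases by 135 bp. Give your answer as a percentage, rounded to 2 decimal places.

Periodic yield y = 0.0215. Modified duration first:
  t   CF        PV=CF/(1+0.0215)^t    t·PV
  1        55.00        53.8424        53.8424
  2        55.00        52.7091       105.4183
  3        55.00        51.5997       154.7992
  4        55.00        50.5137       202.0548
  5     1,055.00       948.5508     4,742.7541
  Σ                  1,157.2158     5,258.8688
P = 1,157.2158; D_Mac = 4.54441 yrs; D_mod = 4.54441/(1+0.0215) = 4.44877 yrs.
ΔP/P ≈ -D_mod · Δy = -4.44877 × (+0.0135) = -0.060058 = -6.0058%.

-6.01%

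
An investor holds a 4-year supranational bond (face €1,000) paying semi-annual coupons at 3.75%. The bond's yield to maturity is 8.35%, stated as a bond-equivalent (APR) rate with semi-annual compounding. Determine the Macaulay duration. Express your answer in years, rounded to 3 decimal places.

Periodic yield y = 0.04175. Discount each cash flow and weight by its period:
  t   CF        PV=CF/(1+0.04175)^t    t·PV
  1        18.75        17.9986        17.9986
  2        18.75        17.2772        34.5545
  3        18.75        16.5848        49.7545
  4        18.75        15.9202        63.6806
  5        18.75        15.2821        76.4106
  6        18.75        14.6697        88.0180
  7        18.75        14.0818        98.5723
  8     1,018.75       734.4455     5,875.5637
  Σ                    846.2598     6,304.5526
Price P = Σ PV = 846.2598.
Macaulay duration = Σ(t·PV) / P = 6,304.5526 / 846.2598 = 7.44990 half-year periods.
In years: 7.44990 / 2 = 3.72495 years.

3.725 years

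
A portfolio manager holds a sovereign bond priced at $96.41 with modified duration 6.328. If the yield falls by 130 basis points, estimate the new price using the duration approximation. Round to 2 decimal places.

$104.34

Duration approximation: ΔP/P ≈ -D_mod · Δy = -6.328 × (-0.013) = +0.082264.
New price ≈ 96.41 × (1 + 0.082264) = 104.34107224.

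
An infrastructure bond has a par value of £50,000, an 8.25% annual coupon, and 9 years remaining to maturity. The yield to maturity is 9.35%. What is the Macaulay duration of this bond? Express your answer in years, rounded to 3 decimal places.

Periodic yield y = 0.0935. Discount each cash flow and weight by its year:
  t   CF        PV=CF/(1+0.0935)^t    t·PV
  1     4,125.00     3,772.2908     3,772.2908
  2     4,125.00     3,449.7401     6,899.4802
  3     4,125.00     3,154.7692     9,464.3076
  4     4,125.00     2,885.0198    11,540.0793
  5     4,125.00     2,638.3355    13,191.6773
  6     4,125.00     2,412.7439    14,476.4635
  7     4,125.00     2,206.4416    15,445.0914
  8     4,125.00     2,017.7793    16,142.2341
  9    54,125.00    24,211.8973   217,907.0757
  Σ                 46,749.0175   308,838.6999
Price P = Σ PV = 46,749.0175.
Macaulay duration = Σ(t·PV) / P = 308,838.6999 / 46,749.0175 = 6.60631 years.

6.606 years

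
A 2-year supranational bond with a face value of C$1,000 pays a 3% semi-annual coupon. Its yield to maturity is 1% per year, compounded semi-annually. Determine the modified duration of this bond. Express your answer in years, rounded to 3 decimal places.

Periodic yield y = 0.005. First find Macaulay duration:
  t   CF        PV=CF/(1+0.005)^t    t·PV
  1        15.00        14.9254        14.9254
  2        15.00        14.8511        29.7022
  3        15.00        14.7772        44.3317
  4     1,015.00       994.9512     3,979.8049
  Σ                  1,039.5050     4,068.7642
P = 1,039.5050; Macaulay duration = 4,068.7642 / 1,039.5050 = 3.91414 half-year periods = 1.95707 years.
Modified duration = D_Mac / (1 + y) = 1.95707 / 1.005 = 1.94733 years.

1.947 years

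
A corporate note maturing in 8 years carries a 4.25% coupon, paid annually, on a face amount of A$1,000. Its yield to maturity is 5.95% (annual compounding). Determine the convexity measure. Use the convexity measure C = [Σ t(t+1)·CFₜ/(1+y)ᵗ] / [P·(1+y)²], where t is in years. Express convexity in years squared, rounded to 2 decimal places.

With y = 0.0595:
  t   CF        PV=CF/(1+0.0595)^t    t·PV        t(t+1)·PV
  1        42.50        40.1133        40.1133          80.2265
  2        42.50        37.8606        75.7211         227.1633
  3        42.50        35.7344       107.2031         428.8124
  4        42.50        33.7276       134.9103         674.5515
  5        42.50        31.8335       159.1674         955.0044
  6        42.50        30.0458       180.2745       1,261.9218
  7        42.50        28.3584       198.5090       1,588.0722
  8     1,042.50       656.5509     5,252.4069      47,271.6620
  Σ                    894.2243     6,148.3056      52,487.4141
P = 894.2243.
Convexity = Σ t(t+1)·PV / [P·(1+y)²] = 52,487.4141 / (894.2243 × 1.122540) = 52.28857.

52.29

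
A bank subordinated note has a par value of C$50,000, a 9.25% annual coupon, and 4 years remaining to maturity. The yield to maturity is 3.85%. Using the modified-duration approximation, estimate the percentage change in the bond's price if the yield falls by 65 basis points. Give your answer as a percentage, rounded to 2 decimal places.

Periodic yield y = 0.0385. Modified duration first:
  t   CF        PV=CF/(1+0.0385)^t    t·PV
  1     4,625.00     4,453.5388     4,453.5388
  2     4,625.00     4,288.4340     8,576.8681
  3     4,625.00     4,129.4502    12,388.3506
  4    54,625.00    46,964.0397   187,856.1588
  Σ                 59,835.4627   213,274.9163
P = 59,835.4627; D_Mac = 3.56436 yrs; D_mod = 3.56436/(1+0.0385) = 3.43222 yrs.
ΔP/P ≈ -D_mod · Δy = -3.43222 × (-0.0065) = +0.022309 = +2.2309%.

+2.23%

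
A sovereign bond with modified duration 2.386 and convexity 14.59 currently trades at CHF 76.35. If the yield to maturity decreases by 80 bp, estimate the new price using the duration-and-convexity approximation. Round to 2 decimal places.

Duration effect: -D_mod·Δy = -2.386 × (-0.008) = +0.019088
Convexity effect: ½·C·(Δy)² = 0.5 × 14.59 × (-0.008)² = +0.00046688
ΔP/P ≈ +0.019088 + 0.00046688 = +0.01955488
New price ≈ 76.35 × (1 + 0.01955488) = 77.843015088.

CHF 77.84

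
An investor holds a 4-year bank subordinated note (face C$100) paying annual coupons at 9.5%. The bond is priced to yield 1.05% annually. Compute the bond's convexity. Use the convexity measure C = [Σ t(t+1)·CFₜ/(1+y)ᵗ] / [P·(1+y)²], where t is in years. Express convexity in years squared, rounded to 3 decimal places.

With y = 0.0105:
  t   CF        PV=CF/(1+0.0105)^t    t·PV        t(t+1)·PV
  1         9.50         9.4013         9.4013          18.8026
  2         9.50         9.3036        18.6072          55.8216
  3         9.50         9.2069        27.6208         110.4831
  4       109.50       105.0192       420.0769       2,100.3847
  Σ                    132.9310       475.7062       2,285.4920
P = 132.9310.
Convexity = Σ t(t+1)·PV / [P·(1+y)²] = 2,285.4920 / (132.9310 × 1.021110) = 16.83762.

16.838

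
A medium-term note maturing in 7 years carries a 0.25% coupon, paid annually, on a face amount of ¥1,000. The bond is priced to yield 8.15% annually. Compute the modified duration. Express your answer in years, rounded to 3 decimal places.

6.405 years

Periodic yield y = 0.0815. First find Macaulay duration:
  t   CF        PV=CF/(1+0.0815)^t    t·PV
  1         2.50         2.3116         2.3116
  2         2.50         2.1374         4.2748
  3         2.50         1.9763         5.9290
  4         2.50         1.8274         7.3096
  5         2.50         1.6897         8.4485
  6         2.50         1.5624         9.3742
  7     1,002.50       579.2936     4,055.0551
  Σ                    590.7984     4,092.7027
P = 590.7984; Macaulay duration = 4,092.7027 / 590.7984 = 6.92741 years.
Modified duration = D_Mac / (1 + y) = 6.92741 / 1.0815 = 6.40537 years.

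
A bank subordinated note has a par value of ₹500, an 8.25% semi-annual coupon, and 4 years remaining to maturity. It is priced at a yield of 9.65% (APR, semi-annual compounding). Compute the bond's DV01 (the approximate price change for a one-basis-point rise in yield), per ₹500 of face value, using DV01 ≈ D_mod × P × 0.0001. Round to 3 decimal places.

Periodic yield y = 0.04825.
  t   CF        PV=CF/(1+0.04825)^t    t·PV
  1       20.625        19.6756        19.6756
  2       20.625        18.7700        37.5400
  3       20.625        17.9060        53.7181
  4       20.625        17.0818        68.3273
  5       20.625        16.2956        81.4779
  6       20.625        15.5455        93.2730
  7       20.625        14.8300       103.8097
  8      520.625       357.1133     2,856.9066
  Σ                    477.2179     3,314.7282
P = 477.2179; D_Mac = 6.94594 half-year periods = 3.47297 yrs; D_mod = 3.31311 yrs.
DV01 ≈ 3.31311 × 477.2179 × 0.0001 = 0.158108.

₹0.158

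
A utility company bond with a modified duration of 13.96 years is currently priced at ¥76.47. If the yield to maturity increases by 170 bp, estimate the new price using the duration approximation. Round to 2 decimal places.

Duration approximation: ΔP/P ≈ -D_mod · Δy = -13.96 × (+0.017) = -0.237320.
New price ≈ 76.47 × (1 - 0.237320) = 58.3221396.

¥58.32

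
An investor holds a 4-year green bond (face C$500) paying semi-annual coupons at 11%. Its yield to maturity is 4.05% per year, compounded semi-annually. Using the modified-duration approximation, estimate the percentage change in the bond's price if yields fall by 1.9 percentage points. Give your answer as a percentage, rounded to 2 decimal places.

+6.37%

Periodic yield y = 0.02025. Modified duration first:
  t   CF        PV=CF/(1+0.02025)^t    t·PV
  1        27.50        26.9542        26.9542
  2        27.50        26.4192        52.8384
  3        27.50        25.8948        77.6845
  4        27.50        25.3809       101.5234
  5        27.50        24.8771       124.3855
  6        27.50        24.3833       146.3000
  7        27.50        23.8994       167.2956
  8       527.50       449.3344     3,594.6749
  Σ                    627.1432     4,291.6565
P = 627.1432; D_Mac = 6.84318 half-year periods = 3.42159 yrs; D_mod = 3.42159/(1+0.02025) = 3.35368 yrs.
ΔP/P ≈ -D_mod · Δy = -3.35368 × (-0.019) = +0.063720 = +6.3720%.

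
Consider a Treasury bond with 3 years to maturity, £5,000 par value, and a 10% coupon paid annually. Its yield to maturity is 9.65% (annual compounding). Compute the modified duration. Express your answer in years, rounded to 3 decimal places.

2.496 years

Periodic yield y = 0.0965. First find Macaulay duration:
  t   CF        PV=CF/(1+0.0965)^t    t·PV
  1       500.00       455.9964       455.9964
  2       500.00       415.8653       831.7307
  3     5,500.00     4,171.9278    12,515.7833
  Σ                  5,043.7895    13,803.5104
P = 5,043.7895; Macaulay duration = 13,803.5104 / 5,043.7895 = 2.73673 years.
Modified duration = D_Mac / (1 + y) = 2.73673 / 1.0965 = 2.49588 years.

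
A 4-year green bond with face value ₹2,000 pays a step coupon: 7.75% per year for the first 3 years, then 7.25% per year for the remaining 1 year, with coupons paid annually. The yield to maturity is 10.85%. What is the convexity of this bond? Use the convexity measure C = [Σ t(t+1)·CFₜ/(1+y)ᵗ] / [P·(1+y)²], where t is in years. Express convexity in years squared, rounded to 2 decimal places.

With y = 0.1085:
  t   CF        PV=CF/(1+0.1085)^t    t·PV        t(t+1)·PV
  1       155.00       139.8286       139.8286         279.6572
  2       155.00       126.1422       252.2843         756.8530
  3       155.00       113.7954       341.3861       1,365.5445
  4     2,145.00     1,420.6415     5,682.5661      28,412.8306
  Σ                  1,800.4077     6,416.0652      30,814.8853
P = 1,800.4077.
Convexity = Σ t(t+1)·PV / [P·(1+y)²] = 30,814.8853 / (1,800.4077 × 1.228772) = 13.92895.

13.93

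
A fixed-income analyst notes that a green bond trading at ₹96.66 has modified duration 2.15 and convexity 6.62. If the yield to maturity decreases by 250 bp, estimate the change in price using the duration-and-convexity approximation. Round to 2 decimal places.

+₹5.40

Duration effect: -D_mod·Δy = -2.15 × (-0.025) = +0.053750
Convexity effect: ½·C·(Δy)² = 0.5 × 6.62 × (-0.025)² = +0.00206875
ΔP/P ≈ +0.053750 + 0.00206875 = +0.05581875
ΔP ≈ 96.66 × (+0.05581875) = +5.395440375.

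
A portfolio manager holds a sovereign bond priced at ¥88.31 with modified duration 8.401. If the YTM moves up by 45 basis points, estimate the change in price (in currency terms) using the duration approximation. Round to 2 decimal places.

-¥3.34

Duration approximation: ΔP/P ≈ -D_mod · Δy = -8.401 × (+0.0045) = -0.0378045.
ΔP ≈ 88.31 × (-0.0378045) = -3.338515395.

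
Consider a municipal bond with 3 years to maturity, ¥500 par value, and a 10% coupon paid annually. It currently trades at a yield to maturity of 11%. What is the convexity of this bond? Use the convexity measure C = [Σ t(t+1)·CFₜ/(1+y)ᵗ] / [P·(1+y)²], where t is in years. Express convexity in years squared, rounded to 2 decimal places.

8.58

With y = 0.11:
  t   CF        PV=CF/(1+0.11)^t    t·PV        t(t+1)·PV
  1        50.00        45.0450        45.0450          90.0901
  2        50.00        40.5811        81.1622         243.4867
  3       550.00       402.1553     1,206.4658       4,825.8631
  Σ                    487.7814     1,332.6731       5,159.4399
P = 487.7814.
Convexity = Σ t(t+1)·PV / [P·(1+y)²] = 5,159.4399 / (487.7814 × 1.232100) = 8.58482.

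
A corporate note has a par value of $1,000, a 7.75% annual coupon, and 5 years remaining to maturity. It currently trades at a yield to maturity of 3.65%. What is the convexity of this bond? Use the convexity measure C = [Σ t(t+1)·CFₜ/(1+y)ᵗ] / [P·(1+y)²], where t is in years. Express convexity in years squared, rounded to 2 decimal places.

23.41

With y = 0.0365:
  t   CF        PV=CF/(1+0.0365)^t    t·PV        t(t+1)·PV
  1        77.50        74.7709        74.7709         149.5417
  2        77.50        72.1378       144.2757         432.8270
  3        77.50        69.5975       208.7926         835.1703
  4        77.50        67.1467       268.5867       1,342.9334
  5     1,077.50       900.6805     4,503.4024      27,020.4142
  Σ                  1,184.3334     5,199.8281      29,780.8865
P = 1,184.3334.
Convexity = Σ t(t+1)·PV / [P·(1+y)²] = 29,780.8865 / (1,184.3334 × 1.074332) = 23.40588.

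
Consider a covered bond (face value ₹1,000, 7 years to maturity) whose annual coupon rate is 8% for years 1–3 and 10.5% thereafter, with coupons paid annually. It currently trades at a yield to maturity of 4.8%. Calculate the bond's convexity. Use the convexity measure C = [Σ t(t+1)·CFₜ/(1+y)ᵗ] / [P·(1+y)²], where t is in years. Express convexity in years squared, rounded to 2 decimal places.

38.58

With y = 0.048:
  t   CF        PV=CF/(1+0.048)^t    t·PV        t(t+1)·PV
  1        80.00        76.3359        76.3359         152.6718
  2        80.00        72.8396       145.6792         437.0375
  3        80.00        69.5034       208.5102         834.0410
  4       105.00        87.0451       348.1803       1,740.9014
  5       105.00        83.0583       415.2914       2,491.7481
  6       105.00        79.2541       475.5245       3,328.6712
  7     1,105.00       795.8538     5,570.9767      44,567.8133
  Σ                  1,263.8901     7,240.4980      53,552.8842
P = 1,263.8901.
Convexity = Σ t(t+1)·PV / [P·(1+y)²] = 53,552.8842 / (1,263.8901 × 1.098304) = 38.57900.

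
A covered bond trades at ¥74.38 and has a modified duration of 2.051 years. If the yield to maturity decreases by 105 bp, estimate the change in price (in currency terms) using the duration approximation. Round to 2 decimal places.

+¥1.60

Duration approximation: ΔP/P ≈ -D_mod · Δy = -2.051 × (-0.0105) = +0.0215355.
ΔP ≈ 74.38 × (+0.0215355) = +1.60181049.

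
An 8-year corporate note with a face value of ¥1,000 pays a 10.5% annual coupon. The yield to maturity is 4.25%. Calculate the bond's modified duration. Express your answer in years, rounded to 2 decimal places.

5.91 years

Periodic yield y = 0.0425. First find Macaulay duration:
  t   CF        PV=CF/(1+0.0425)^t    t·PV
  1       105.00       100.7194       100.7194
  2       105.00        96.6134       193.2267
  3       105.00        92.6747       278.0240
  4       105.00        88.8966       355.5863
  5       105.00        85.2725       426.3625
  6       105.00        81.7962       490.7770
  7       105.00        78.4615       549.2308
  8     1,105.00       792.0521     6,336.4171
  Σ                  1,416.4864     8,730.3438
P = 1,416.4864; Macaulay duration = 8,730.3438 / 1,416.4864 = 6.16338 years.
Modified duration = D_Mac / (1 + y) = 6.16338 / 1.0425 = 5.91212 years.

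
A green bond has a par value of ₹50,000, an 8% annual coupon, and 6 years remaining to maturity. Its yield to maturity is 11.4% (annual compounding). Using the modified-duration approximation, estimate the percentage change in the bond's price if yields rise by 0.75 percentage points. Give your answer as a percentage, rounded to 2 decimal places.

-3.30%

Periodic yield y = 0.114. Modified duration first:
  t   CF        PV=CF/(1+0.114)^t    t·PV
  1     4,000.00     3,590.6643     3,590.6643
  2     4,000.00     3,223.2175     6,446.4350
  3     4,000.00     2,893.3730     8,680.1189
  4     4,000.00     2,597.2827    10,389.1309
  5     4,000.00     2,331.4926    11,657.4629
  6    54,000.00    28,254.1740   169,525.0438
  Σ                 42,890.2040   210,288.8557
P = 42,890.2040; D_Mac = 4.90296 yrs; D_mod = 4.90296/(1+0.114) = 4.40122 yrs.
ΔP/P ≈ -D_mod · Δy = -4.40122 × (+0.0075) = -0.033009 = -3.3009%.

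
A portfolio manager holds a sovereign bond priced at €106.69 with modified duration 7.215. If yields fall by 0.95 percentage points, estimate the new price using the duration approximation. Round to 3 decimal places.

Duration approximation: ΔP/P ≈ -D_mod · Δy = -7.215 × (-0.0095) = +0.0685425.
New price ≈ 106.69 × (1 + 0.0685425) = 114.002799325.

€114.003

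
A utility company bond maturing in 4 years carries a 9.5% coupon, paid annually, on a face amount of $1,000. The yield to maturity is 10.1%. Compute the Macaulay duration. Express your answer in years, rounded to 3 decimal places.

Periodic yield y = 0.101. Discount each cash flow and weight by its year:
  t   CF        PV=CF/(1+0.101)^t    t·PV
  1        95.00        86.2852        86.2852
  2        95.00        78.3698       156.7397
  3        95.00        71.1806       213.5418
  4     1,095.00       745.1863     2,980.7451
  Σ                    981.0219     3,437.3118
Price P = Σ PV = 981.0219.
Macaulay duration = Σ(t·PV) / P = 3,437.3118 / 981.0219 = 3.50381 years.

3.504 years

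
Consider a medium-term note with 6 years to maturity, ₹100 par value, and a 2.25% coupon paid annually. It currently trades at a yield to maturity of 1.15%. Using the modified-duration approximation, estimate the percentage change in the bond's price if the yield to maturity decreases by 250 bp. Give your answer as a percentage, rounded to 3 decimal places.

Periodic yield y = 0.0115. Modified duration first:
  t   CF        PV=CF/(1+0.0115)^t    t·PV
  1         2.25         2.2244         2.2244
  2         2.25         2.1991         4.3983
  3         2.25         2.1741         6.5224
  4         2.25         2.1494         8.5976
  5         2.25         2.1250        10.6249
  6       102.25        95.4702       572.8214
  Σ                    106.3423       605.1890
P = 106.3423; D_Mac = 5.69095 yrs; D_mod = 5.69095/(1+0.0115) = 5.62625 yrs.
ΔP/P ≈ -D_mod · Δy = -5.62625 × (-0.025) = +0.140656 = +14.0656%.

+14.066%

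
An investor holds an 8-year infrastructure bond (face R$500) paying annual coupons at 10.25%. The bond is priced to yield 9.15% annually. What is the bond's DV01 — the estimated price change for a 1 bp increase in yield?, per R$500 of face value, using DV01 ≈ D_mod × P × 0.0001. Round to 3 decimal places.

R$0.286

Periodic yield y = 0.0915.
  t   CF        PV=CF/(1+0.0915)^t    t·PV
  1        51.25        46.9537        46.9537
  2        51.25        43.0176        86.0352
  3        51.25        39.4115       118.2344
  4        51.25        36.1076       144.4305
  5        51.25        33.0807       165.4037
  6        51.25        30.3076       181.8456
  7        51.25        27.7669       194.3684
  8       551.25       273.6268     2,189.0147
  Σ                    530.2725     3,126.2862
P = 530.2725; D_Mac = 5.89562 yrs; D_mod = 5.40139 yrs.
DV01 ≈ 5.40139 × 530.2725 × 0.0001 = 0.286421.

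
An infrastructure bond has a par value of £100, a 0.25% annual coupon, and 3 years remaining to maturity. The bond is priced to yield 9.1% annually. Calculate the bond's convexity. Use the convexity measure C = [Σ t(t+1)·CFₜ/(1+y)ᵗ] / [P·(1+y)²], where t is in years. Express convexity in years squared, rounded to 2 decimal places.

With y = 0.091:
  t   CF        PV=CF/(1+0.091)^t    t·PV        t(t+1)·PV
  1         0.25         0.2291         0.2291           0.4583
  2         0.25         0.2100         0.4201           1.2602
  3       100.25        77.1987       231.5962         926.3847
  Σ                     77.6379       232.2454         928.1032
P = 77.6379.
Convexity = Σ t(t+1)·PV / [P·(1+y)²] = 928.1032 / (77.6379 × 1.190281) = 10.04322.

10.04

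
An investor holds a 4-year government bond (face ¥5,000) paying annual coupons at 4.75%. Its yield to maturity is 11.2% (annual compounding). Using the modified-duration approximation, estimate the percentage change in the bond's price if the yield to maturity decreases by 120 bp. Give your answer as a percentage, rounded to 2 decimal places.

Periodic yield y = 0.112. Modified duration first:
  t   CF        PV=CF/(1+0.112)^t    t·PV
  1       237.50       213.5791       213.5791
  2       237.50       192.0676       384.1351
  3       237.50       172.7226       518.1679
  4     5,237.50     3,425.3495    13,701.3979
  Σ                  4,003.7188    14,817.2801
P = 4,003.7188; D_Mac = 3.70088 yrs; D_mod = 3.70088/(1+0.112) = 3.32813 yrs.
ΔP/P ≈ -D_mod · Δy = -3.32813 × (-0.012) = +0.039938 = +3.9938%.

+3.99%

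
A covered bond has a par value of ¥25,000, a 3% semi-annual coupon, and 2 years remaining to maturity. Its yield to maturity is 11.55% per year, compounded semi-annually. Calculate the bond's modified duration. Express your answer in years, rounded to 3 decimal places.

Periodic yield y = 0.05775. First find Macaulay duration:
  t   CF        PV=CF/(1+0.05775)^t    t·PV
  1       375.00       354.5261       354.5261
  2       375.00       335.1700       670.3401
  3       375.00       316.8708       950.6123
  4    25,375.00    20,270.9412    81,083.7650
  Σ                 21,277.5082    83,059.2435
P = 21,277.5082; Macaulay duration = 83,059.2435 / 21,277.5082 = 3.90362 half-year periods = 1.95181 years.
Modified duration = D_Mac / (1 + y) = 1.95181 / 1.05775 = 1.84525 years.

1.845 years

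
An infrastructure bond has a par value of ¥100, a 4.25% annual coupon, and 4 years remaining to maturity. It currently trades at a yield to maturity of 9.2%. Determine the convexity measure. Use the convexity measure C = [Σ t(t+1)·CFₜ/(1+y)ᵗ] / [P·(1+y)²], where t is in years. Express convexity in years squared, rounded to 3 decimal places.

15.314

With y = 0.092:
  t   CF        PV=CF/(1+0.092)^t    t·PV        t(t+1)·PV
  1         4.25         3.8919         3.8919           7.7839
  2         4.25         3.5640         7.1281          21.3843
  3         4.25         3.2638         9.7913          39.1654
  4       104.25        73.3138       293.2551       1,466.2753
  Σ                     84.0335       314.0664       1,534.6088
P = 84.0335.
Convexity = Σ t(t+1)·PV / [P·(1+y)²] = 1,534.6088 / (84.0335 × 1.192464) = 15.31439.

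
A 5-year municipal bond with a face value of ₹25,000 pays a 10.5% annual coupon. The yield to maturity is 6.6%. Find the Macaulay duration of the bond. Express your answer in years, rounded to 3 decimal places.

Periodic yield y = 0.066. Discount each cash flow and weight by its year:
  t   CF        PV=CF/(1+0.066)^t    t·PV
  1     2,625.00     2,462.4765     2,462.4765
  2     2,625.00     2,310.0155     4,620.0310
  3     2,625.00     2,166.9939     6,500.9818
  4     2,625.00     2,032.8273     8,131.3093
  5    27,625.00    20,068.5624   100,342.8120
  Σ                 29,040.8757   122,057.6107
Price P = Σ PV = 29,040.8757.
Macaulay duration = Σ(t·PV) / P = 122,057.6107 / 29,040.8757 = 4.20296 years.

4.203 years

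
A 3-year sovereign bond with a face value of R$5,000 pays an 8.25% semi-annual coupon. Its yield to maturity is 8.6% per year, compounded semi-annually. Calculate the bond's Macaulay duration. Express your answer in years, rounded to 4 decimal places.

2.7166 years

Periodic yield y = 0.043. Discount each cash flow and weight by its period:
  t   CF        PV=CF/(1+0.043)^t    t·PV
  1       206.25       197.7469       197.7469
  2       206.25       189.5943       379.1887
  3       206.25       181.7779       545.3336
  4       206.25       174.2837       697.1347
  5       206.25       167.0984       835.4922
  6     5,206.25     4,044.0747    24,264.4482
  Σ                  4,954.5759    26,919.3443
Price P = Σ PV = 4,954.5759.
Macaulay duration = Σ(t·PV) / P = 26,919.3443 / 4,954.5759 = 5.43323 half-year periods.
In years: 5.43323 / 2 = 2.71661 years.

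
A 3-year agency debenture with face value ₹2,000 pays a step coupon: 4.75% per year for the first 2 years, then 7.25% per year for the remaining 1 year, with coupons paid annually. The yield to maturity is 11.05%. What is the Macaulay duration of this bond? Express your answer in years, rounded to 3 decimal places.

Periodic yield y = 0.1105. Discount each cash flow and weight by its year:
  t   CF        PV=CF/(1+0.1105)^t    t·PV
  1        95.00        85.5471        85.5471
  2        95.00        77.0347       154.0694
  3     2,145.00     1,566.2880     4,698.8639
  Σ                  1,728.8697     4,938.4803
Price P = Σ PV = 1,728.8697.
Macaulay duration = Σ(t·PV) / P = 4,938.4803 / 1,728.8697 = 2.85648 years.

2.856 years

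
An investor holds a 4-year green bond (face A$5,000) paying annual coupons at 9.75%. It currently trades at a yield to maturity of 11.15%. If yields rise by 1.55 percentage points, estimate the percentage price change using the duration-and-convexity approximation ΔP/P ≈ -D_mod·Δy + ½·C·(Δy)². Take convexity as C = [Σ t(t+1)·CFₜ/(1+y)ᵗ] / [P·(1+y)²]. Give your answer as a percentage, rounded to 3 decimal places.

-4.699%

With y = 0.1115:
  t   CF        PV=CF/(1+0.1115)^t    t·PV        t(t+1)·PV
  1       487.50       438.5965       438.5965         877.1930
  2       487.50       394.5987       789.1975       2,367.5924
  3       487.50       355.0146     1,065.0438       4,260.1753
  4     5,487.50     3,595.3127    14,381.2507      71,906.2534
  Σ                  4,783.5225    16,674.0884      79,411.2140
P = 4,783.5225; D_Mac = 3.48573 yrs; D_mod = 3.13606 yrs; C = 13.43739.
Duration effect: -3.13606 × (+0.0155) = -0.048609
Convexity effect: 0.5 × 13.43739 × (0.0155)² = +0.0016142
ΔP/P ≈ -0.048609 + 0.0016142 = -0.046995 = -4.6995%.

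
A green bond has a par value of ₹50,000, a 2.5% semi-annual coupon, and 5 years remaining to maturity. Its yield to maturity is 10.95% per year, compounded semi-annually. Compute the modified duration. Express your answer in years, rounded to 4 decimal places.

4.4163 years

Periodic yield y = 0.05475. First find Macaulay duration:
  t   CF        PV=CF/(1+0.05475)^t    t·PV
  1       625.00       592.5575       592.5575
  2       625.00       561.7990     1,123.5980
  3       625.00       532.6371     1,597.9113
  4       625.00       504.9890     2,019.9558
  5       625.00       478.7760     2,393.8799
  6       625.00       453.9237     2,723.5419
  7       625.00       430.3614     3,012.5296
  8       625.00       408.0222     3,264.1772
  9       625.00       386.8425     3,481.5827
  10   50,625.00    29,707.7456   297,077.4556
  Σ                 34,057.6538   317,287.1895
P = 34,057.6538; Macaulay duration = 317,287.1895 / 34,057.6538 = 9.31618 half-year periods = 4.65809 years.
Modified duration = D_Mac / (1 + y) = 4.65809 / 1.05475 = 4.41630 years.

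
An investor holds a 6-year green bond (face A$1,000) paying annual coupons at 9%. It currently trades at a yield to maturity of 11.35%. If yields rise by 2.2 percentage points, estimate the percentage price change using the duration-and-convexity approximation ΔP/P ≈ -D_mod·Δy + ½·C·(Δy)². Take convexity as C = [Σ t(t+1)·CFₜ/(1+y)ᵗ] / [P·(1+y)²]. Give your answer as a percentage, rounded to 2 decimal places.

With y = 0.1135:
  t   CF        PV=CF/(1+0.1135)^t    t·PV        t(t+1)·PV
  1        90.00        80.8262        80.8262         161.6524
  2        90.00        72.5875       145.1751         435.5252
  3        90.00        65.1886       195.5659         782.2635
  4        90.00        58.5439       234.1756       1,170.8779
  5        90.00        52.5765       262.8823       1,577.2940
  6     1,090.00       571.8540     3,431.1241      24,017.8684
  Σ                    901.5768     4,349.7492      28,145.4815
P = 901.5768; D_Mac = 4.82460 yrs; D_mod = 4.33283 yrs; C = 25.17825.
Duration effect: -4.33283 × (+0.022) = -0.095322
Convexity effect: 0.5 × 25.17825 × (0.022)² = +0.0060931
ΔP/P ≈ -0.095322 + 0.0060931 = -0.089229 = -8.9229%.

-8.92%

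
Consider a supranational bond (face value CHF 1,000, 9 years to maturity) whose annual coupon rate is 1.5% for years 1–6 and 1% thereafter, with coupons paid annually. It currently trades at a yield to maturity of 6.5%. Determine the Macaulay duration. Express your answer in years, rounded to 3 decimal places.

8.344 years

Periodic yield y = 0.065. Discount each cash flow and weight by its year:
  t   CF        PV=CF/(1+0.065)^t    t·PV
  1        15.00        14.0845        14.0845
  2        15.00        13.2249        26.4498
  3        15.00        12.4177        37.2532
  4        15.00        11.6598        46.6394
  5        15.00        10.9482        54.7411
  6        15.00        10.2800        61.6801
  7        10.00         6.4351        45.0454
  8        10.00         6.0423        48.3385
  9     1,010.00       573.0268     5,157.2408
  Σ                    658.1193     5,491.4728
Price P = Σ PV = 658.1193.
Macaulay duration = Σ(t·PV) / P = 5,491.4728 / 658.1193 = 8.34419 years.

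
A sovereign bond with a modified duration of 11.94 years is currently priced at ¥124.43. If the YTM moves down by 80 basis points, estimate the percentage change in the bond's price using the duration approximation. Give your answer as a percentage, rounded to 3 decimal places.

+9.552%

Duration approximation: ΔP/P ≈ -D_mod · Δy = -11.94 × (-0.008) = +0.095520.
As a percentage: +9.5520%.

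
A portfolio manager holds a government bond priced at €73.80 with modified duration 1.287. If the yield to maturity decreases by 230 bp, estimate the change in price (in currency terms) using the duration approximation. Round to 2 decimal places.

Duration approximation: ΔP/P ≈ -D_mod · Δy = -1.287 × (-0.023) = +0.029601.
ΔP ≈ 73.80 × (+0.029601) = +2.1845538.

+€2.18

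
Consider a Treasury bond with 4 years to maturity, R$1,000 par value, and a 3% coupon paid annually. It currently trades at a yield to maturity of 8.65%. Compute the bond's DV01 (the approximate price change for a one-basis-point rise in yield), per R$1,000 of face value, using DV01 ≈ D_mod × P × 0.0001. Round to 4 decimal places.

R$0.2858

Periodic yield y = 0.0865.
  t   CF        PV=CF/(1+0.0865)^t    t·PV
  1        30.00        27.6116        27.6116
  2        30.00        25.4133        50.8267
  3        30.00        23.3901        70.1703
  4     1,030.00       739.1257     2,956.5028
  Σ                    815.5407     3,105.1114
P = 815.5407; D_Mac = 3.80743 yrs; D_mod = 3.50430 yrs.
DV01 ≈ 3.50430 × 815.5407 × 0.0001 = 0.285790.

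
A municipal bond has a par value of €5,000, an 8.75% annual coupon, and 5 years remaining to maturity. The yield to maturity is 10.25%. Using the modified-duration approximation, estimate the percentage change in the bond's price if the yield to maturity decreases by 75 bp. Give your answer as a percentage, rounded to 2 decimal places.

+2.88%

Periodic yield y = 0.1025. Modified duration first:
  t   CF        PV=CF/(1+0.1025)^t    t·PV
  1       437.50       396.8254       396.8254
  2       437.50       359.9323       719.8647
  3       437.50       326.4692       979.4077
  4       437.50       296.1172     1,184.4689
  5     5,437.50     3,338.1533    16,690.7666
  Σ                  4,717.4975    19,971.3332
P = 4,717.4975; D_Mac = 4.23346 yrs; D_mod = 4.23346/(1+0.1025) = 3.83987 yrs.
ΔP/P ≈ -D_mod · Δy = -3.83987 × (-0.0075) = +0.028799 = +2.8799%.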